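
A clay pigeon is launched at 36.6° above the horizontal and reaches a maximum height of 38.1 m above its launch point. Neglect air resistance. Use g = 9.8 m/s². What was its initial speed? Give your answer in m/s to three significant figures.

45.8 m/s

At the peak v_y = 0, so v_y0 = √(2gH) = √(2 × 9.80 × 38.1) = 27.33 m/s.
v_y0 = v₀ sin θ ⇒ v₀ = 27.33 / sin 36.6° = 45.83 m/s.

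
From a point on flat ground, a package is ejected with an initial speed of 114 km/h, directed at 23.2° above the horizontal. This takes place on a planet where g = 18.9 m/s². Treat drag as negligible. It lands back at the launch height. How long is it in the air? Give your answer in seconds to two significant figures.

Convert: 114 km/h = 114/3.6 = 31.67 m/s.
Resolve: vₓ = 31.67 cos 23.2° = 29.11 m/s and v_y0 = 31.67 sin 23.2° = 12.47 m/s.
Landing at launch height ⇒ T = 2 v_y0 / g = 2 × 12.47 / 18.9 = 1.320 s.

1.3 s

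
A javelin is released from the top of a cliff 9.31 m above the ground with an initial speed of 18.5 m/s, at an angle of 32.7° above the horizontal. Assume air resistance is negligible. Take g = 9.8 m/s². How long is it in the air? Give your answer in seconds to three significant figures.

2.73 s

vₓ = 18.50 cos 32.7° = 15.57 m/s; v_y0 = 18.50 sin 32.7° = 9.994 m/s.
With up positive and y = 0 at the ground: y(t) = 9.31 + (9.994) t − 4.900 t². Setting y = 0 and taking the positive root: t = [9.994 + √(9.994² + 2·9.80·9.31)] / 9.80 = (9.994 + 16.80) / 9.80 = 2.735 s.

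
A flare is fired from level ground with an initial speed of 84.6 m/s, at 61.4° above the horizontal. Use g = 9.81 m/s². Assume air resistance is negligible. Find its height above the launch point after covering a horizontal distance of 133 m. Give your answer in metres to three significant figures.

191 m

Horizontal component vₓ = 84.60 cos 61.4° = 40.50 m/s; vertical v_y0 = 84.60 sin 61.4° = 74.28 m/s.
x = vₓ t ⇒ t = 133/40.50 = 3.284 s.
Height: y = v_y0 t − ½ g t² = 74.28 × 3.284 − 4.905 × 3.284² = 243.9 − 52.90 = 191.0 m.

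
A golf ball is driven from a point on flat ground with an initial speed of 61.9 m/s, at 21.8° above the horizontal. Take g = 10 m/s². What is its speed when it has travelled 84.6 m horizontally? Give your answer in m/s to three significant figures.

58.1 m/s

Horizontal component vₓ = 61.90 cos 21.8° = 57.47 m/s; vertical v_y0 = 61.90 sin 21.8° = 22.99 m/s.
Time to reach x = 84.6 m: t = x/vₓ = 84.6/57.47 = 1.472 s.
Vertical velocity there: v_y = v_y0 − g t = 22.99 − 10.0 × 1.472 = 8.268 m/s.
Speed: √(vₓ² + v_y²) = √(57.47² + 8.268²) = 58.06 m/s.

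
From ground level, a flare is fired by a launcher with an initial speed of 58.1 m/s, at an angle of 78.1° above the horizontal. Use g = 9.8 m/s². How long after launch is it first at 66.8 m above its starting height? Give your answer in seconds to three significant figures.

1.33 s

Resolve: vₓ = 58.10 cos 78.1° = 11.98 m/s and v_y0 = 58.10 sin 78.1° = 56.85 m/s.
Require v_y0 t − ½ g t² = 66.8, i.e. 4.900 t² − 56.85 t + 66.8 = 0.
t = [56.85 ± √(56.85² − 2·9.80·66.8)] / 9.80 = (56.85 ± 43.85) / 9.80, so t = 1.327 s or t = 10.28 s.
The first (ascending) time is 1.327 s.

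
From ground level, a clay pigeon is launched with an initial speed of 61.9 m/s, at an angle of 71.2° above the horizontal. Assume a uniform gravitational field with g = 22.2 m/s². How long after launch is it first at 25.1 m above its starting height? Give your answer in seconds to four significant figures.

Resolve: vₓ = 61.90 cos 71.2° = 19.95 m/s and v_y0 = 61.90 sin 71.2° = 58.60 m/s.
Require v_y0 t − ½ g t² = 25.1, i.e. 11.10 t² − 58.60 t + 25.1 = 0.
t = [58.60 ± √(58.60² − 2·22.2·25.1)] / 22.2 = (58.60 ± 48.16) / 22.2, so t = 0.4702 s or t = 4.809 s.
The first (ascending) time is 0.4702 s.

0.4702 s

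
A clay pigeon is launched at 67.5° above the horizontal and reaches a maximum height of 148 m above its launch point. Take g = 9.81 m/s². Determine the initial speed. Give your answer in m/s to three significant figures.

At the peak v_y = 0, so v_y0 = √(2gH) = √(2 × 9.81 × 148) = 53.89 m/s.
v_y0 = v₀ sin θ ⇒ v₀ = 53.89 / sin 67.5° = 58.33 m/s.

58.3 m/s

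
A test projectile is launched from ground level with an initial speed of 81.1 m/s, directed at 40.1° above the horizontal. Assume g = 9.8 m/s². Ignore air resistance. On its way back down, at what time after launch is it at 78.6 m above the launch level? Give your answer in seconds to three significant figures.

8.85 s

Components: vₓ = 81.10 cos 40.1° = 62.04 m/s, v_y0 = 81.10 sin 40.1° = 52.24 m/s.
Require v_y0 t − ½ g t² = 78.6, i.e. 4.900 t² − 52.24 t + 78.6 = 0.
t = [52.24 ± √(52.24² − 2·9.80·78.6)] / 9.80 = (52.24 ± 34.47) / 9.80, so t = 1.813 s or t = 8.848 s.
The descending-branch root is 8.848 s.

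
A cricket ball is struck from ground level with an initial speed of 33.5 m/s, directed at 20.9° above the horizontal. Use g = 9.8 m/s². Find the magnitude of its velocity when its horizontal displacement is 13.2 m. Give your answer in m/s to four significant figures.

32.26 m/s

Resolve: vₓ = 33.50 cos 20.9° = 31.30 m/s and v_y0 = 33.50 sin 20.9° = 11.95 m/s.
Time to reach x = 13.2 m: t = x/vₓ = 13.2/31.30 = 0.4218 s.
Vertical velocity there: v_y = v_y0 − g t = 11.95 − 9.80 × 0.4218 = 7.817 m/s.
Speed: √(vₓ² + v_y²) = √(31.30² + 7.817²) = 32.26 m/s.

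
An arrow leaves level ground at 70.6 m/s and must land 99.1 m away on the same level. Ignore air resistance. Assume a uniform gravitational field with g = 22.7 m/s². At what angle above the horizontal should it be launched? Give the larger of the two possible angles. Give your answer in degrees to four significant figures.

From R = (v₀²/g) sin 2θ: sin 2θ = 22.7 × 99.1 / 4984.4 = 0.4513.
2θ = 26.83° or 180° − 26.83° = 153.2°, so θ = 13.41° or 76.59°.
The larger angle is 76.59°.

76.59°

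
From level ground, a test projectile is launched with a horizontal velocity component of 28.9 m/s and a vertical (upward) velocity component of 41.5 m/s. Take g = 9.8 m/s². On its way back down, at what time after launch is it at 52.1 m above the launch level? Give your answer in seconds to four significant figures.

6.937 s

Height y(t) = 41.50 t − 4.900 t² = 52.1 gives 4.900 t² − 41.50 t + 52.1 = 0.
Quadratic formula: t = (41.50 ± √701.09) / 9.80 = (41.50 ± 26.48) / 9.80 → t = 1.533 s or 6.937 s.
The descending-branch root is 6.937 s.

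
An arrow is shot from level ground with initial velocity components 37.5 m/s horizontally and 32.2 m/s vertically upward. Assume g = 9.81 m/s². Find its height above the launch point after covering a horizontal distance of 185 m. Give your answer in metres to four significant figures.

At x = 185 m, t = x/vₓ = 185/37.50 = 4.933 s.
Height: y = v_y0 t − ½ g t² = 32.20 × 4.933 − 4.905 × 4.933² = 158.9 − 119.4 = 39.48 m.

39.48 m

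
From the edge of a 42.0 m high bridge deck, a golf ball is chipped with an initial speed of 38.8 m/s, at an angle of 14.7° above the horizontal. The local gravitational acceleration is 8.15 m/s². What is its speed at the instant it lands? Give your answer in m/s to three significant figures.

Components: vₓ = 38.80 cos 14.7° = 37.53 m/s, v_y0 = 38.80 sin 14.7° = 9.846 m/s.
The projectile lands when y = 42.0 + (9.846) t − ½·8.15·t² = 0. Positive root: t = (9.846 + √(9.846² + 2·8.15·42.0)) / 8.15 = (9.846 + 27.96) / 8.15 = 4.638 s.
Vertical velocity at impact: v_y = v_y0 − g t = 9.846 − 8.15 × 4.638 = −27.96 m/s.
Speed: |v| = √(vₓ² + v_y²) = √(37.53² + 27.96²) = 46.80 m/s.

46.8 m/s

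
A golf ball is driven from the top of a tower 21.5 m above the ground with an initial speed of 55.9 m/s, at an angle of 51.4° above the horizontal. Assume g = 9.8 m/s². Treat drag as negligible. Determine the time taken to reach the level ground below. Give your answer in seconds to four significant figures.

Resolve: vₓ = 55.90 cos 51.4° = 34.87 m/s and v_y0 = 55.90 sin 51.4° = 43.69 m/s.
With up positive and y = 0 at the ground: y(t) = 21.5 + (43.69) t − 4.900 t². Setting y = 0 and taking the positive root: t = [43.69 + √(43.69² + 2·9.80·21.5)] / 9.80 = (43.69 + 48.27) / 9.80 = 9.383 s.

9.383 s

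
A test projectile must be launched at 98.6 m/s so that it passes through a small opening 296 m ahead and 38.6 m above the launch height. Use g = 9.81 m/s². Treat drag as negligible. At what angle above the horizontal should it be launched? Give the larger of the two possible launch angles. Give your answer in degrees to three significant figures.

81.1°

Trajectory: y = x tanθ − g x² (1 + tan²θ)/(2v₀²). With x = 296, y = 38.6, v₀ = 98.6, g = 9.81:
44.20 tan²θ − 296 tanθ + (82.80) = 0.
tanθ = [296 ± √(296² − 4 × 44.20 × (82.80))] / (2 × 44.20) = (296 ± 270.1) / 88.41, giving tanθ = 0.2925 or 6.404.
θ = 16.31° or 81.12°; the larger is 81.12°.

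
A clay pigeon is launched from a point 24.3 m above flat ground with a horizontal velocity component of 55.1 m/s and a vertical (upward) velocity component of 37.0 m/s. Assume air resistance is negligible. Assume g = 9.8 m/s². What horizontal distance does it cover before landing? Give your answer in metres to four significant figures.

449.6 m

Vertical motion (up positive, ground at y = 0): 4.900 t² − (37.00) t − 24.3 = 0, so t = (37.00 + √(37.00² + 2·9.80·24.3)) / 9.80 = (37.00 + 42.96) / 9.80 = 8.159 s.
Horizontal distance: R = vₓ t = 55.10 × 8.159 = 449.6 m.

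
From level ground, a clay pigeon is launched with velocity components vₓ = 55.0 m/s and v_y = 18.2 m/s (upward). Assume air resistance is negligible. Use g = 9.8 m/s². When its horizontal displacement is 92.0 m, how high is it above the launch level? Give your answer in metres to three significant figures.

16.7 m

Time to reach x = 92.0 m: t = x/vₓ = 92.0/55.00 = 1.673 s.
Height: y = v_y0 t − ½ g t² = 18.20 × 1.673 − 4.900 × 1.673² = 30.44 − 13.71 = 16.73 m.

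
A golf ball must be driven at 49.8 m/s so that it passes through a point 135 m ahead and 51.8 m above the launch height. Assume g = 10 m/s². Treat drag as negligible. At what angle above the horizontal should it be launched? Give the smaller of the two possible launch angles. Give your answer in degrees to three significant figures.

Trajectory: y = x tanθ − g x² (1 + tan²θ)/(2v₀²). With x = 135, y = 51.8, v₀ = 49.8, g = 10.0:
36.74 tan²θ − 135 tanθ + (88.54) = 0.
tanθ = [135 ± √(135² − 4 × 36.74 × (88.54))] / (2 × 36.74) = (135 ± 72.19) / 73.49, giving tanθ = 0.8547 or 2.819.
θ = 40.52° or 70.47°; the smaller is 40.52°.

40.5°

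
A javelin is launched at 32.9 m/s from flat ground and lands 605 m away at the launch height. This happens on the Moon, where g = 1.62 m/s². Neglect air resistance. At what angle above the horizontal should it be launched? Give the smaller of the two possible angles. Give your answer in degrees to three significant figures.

Level-ground range R = v₀² sin(2θ)/g ⇒ sin(2θ) = gR/v₀² = 1.62 × 605 / 32.9² = 0.9055.
2θ = 64.89° or 180° − 64.89° = 115.1°, so θ = 32.44° or 57.56°.
The smaller angle is 32.44°.

32.4°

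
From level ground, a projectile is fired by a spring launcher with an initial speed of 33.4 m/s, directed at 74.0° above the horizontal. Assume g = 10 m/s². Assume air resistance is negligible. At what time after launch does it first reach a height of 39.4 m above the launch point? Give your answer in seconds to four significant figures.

vₓ = 33.40 cos 74.0° = 9.206 m/s; v_y0 = 33.40 sin 74.0° = 32.11 m/s.
Height y(t) = 32.11 t − 5.000 t² = 39.4 gives 5.000 t² − 32.11 t + 39.4 = 0.
t = [32.11 ± √(32.11² − 2·10.0·39.4)] / 10.0 = (32.11 ± 15.58) / 10.0, so t = 1.652 s or t = 4.769 s.
The first (ascending) time is 1.652 s.

1.652 s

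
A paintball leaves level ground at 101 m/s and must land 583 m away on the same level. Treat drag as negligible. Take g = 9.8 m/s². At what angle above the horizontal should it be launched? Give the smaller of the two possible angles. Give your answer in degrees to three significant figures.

17.0°

R = v₀² sin 2θ / g gives sin 2θ = gR/v₀² = 9.80·583/101² = 0.5601.
2θ = 34.06° or 180° − 34.06° = 145.9°, so θ = 17.03° or 72.97°.
The smaller angle is 17.03°.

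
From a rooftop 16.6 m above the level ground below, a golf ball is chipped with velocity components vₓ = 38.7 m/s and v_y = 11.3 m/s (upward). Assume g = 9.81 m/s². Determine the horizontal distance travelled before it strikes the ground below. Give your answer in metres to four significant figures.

128.6 m

With up positive and y = 0 at the ground: y(t) = 16.6 + (11.30) t − 4.905 t². Setting y = 0 and taking the positive root: t = [11.30 + √(11.30² + 2·9.81·16.6)] / 9.81 = (11.30 + 21.29) / 9.81 = 3.322 s.
Horizontal distance: R = vₓ t = 38.70 × 3.322 = 128.6 m.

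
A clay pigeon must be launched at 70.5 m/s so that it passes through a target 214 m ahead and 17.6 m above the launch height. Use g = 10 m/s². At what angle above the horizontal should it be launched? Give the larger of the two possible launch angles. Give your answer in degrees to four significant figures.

76.98°

Trajectory: y = x tanθ − g x² (1 + tan²θ)/(2v₀²). With x = 214, y = 17.6, v₀ = 70.5, g = 10.0:
46.07 tan²θ − 214 tanθ + (63.67) = 0.
tanθ = [214 ± √(214² − 4 × 46.07 × (63.67))] / (2 × 46.07) = (214 ± 184.6) / 92.14, giving tanθ = 0.3195 or 4.326.
θ = 17.72° or 76.98°; the larger is 76.98°.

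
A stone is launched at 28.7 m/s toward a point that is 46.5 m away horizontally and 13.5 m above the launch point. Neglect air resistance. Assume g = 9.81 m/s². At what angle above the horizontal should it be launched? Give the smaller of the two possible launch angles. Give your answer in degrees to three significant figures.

Trajectory: y = x tanθ − g x² (1 + tan²θ)/(2v₀²). With x = 46.5, y = 13.5, v₀ = 28.7, g = 9.81:
12.88 tan²θ − 46.5 tanθ + (26.38) = 0.
tanθ = [46.5 ± √(46.5² − 4 × 12.88 × (26.38))] / (2 × 12.88) = (46.5 ± 28.35) / 25.75, giving tanθ = 0.7048 or 2.907.
θ = 35.17° or 71.01°; the smaller is 35.17°.

35.2°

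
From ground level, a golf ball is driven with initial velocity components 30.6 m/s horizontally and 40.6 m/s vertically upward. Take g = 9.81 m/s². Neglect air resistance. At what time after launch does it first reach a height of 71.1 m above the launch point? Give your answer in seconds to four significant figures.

Require v_y0 t − ½ g t² = 71.1, i.e. 4.905 t² − 40.60 t + 71.1 = 0.
Quadratic formula: t = (40.60 ± √253.38) / 9.81 = (40.60 ± 15.92) / 9.81 → t = 2.516 s or 5.761 s.
The first (ascending) time is 2.516 s.

2.516 s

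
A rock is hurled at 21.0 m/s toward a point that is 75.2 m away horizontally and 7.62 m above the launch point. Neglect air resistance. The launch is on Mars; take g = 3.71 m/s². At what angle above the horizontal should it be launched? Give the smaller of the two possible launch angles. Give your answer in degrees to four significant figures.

Trajectory: y = x tanθ − g x² (1 + tan²θ)/(2v₀²). With x = 75.2, y = 7.62, v₀ = 21.0, g = 3.71:
23.79 tan²θ − 75.2 tanθ + (31.41) = 0.
tanθ = [75.2 ± √(75.2² − 4 × 23.79 × (31.41))] / (2 × 23.79) = (75.2 ± 51.64) / 47.57, giving tanθ = 0.4952 or 2.666.
θ = 26.35° or 69.44°; the smaller is 26.35°.

26.35°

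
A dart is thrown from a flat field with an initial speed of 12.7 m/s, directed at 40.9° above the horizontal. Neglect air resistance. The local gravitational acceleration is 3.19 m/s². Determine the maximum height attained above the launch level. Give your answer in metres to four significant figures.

vₓ = 12.70 cos 40.9° = 9.599 m/s; v_y0 = 12.70 sin 40.9° = 8.315 m/s.
Peak height H = v_y0² / (2g) = 69.143 / 6.380 = 10.84 m.

10.84 m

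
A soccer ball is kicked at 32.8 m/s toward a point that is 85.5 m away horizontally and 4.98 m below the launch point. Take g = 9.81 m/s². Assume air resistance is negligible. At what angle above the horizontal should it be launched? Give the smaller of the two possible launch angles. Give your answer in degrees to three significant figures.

21.4°

Trajectory: y = x tanθ − g x² (1 + tan²θ)/(2v₀²). With x = 85.5, y = −4.98, v₀ = 32.8, g = 9.81:
33.33 tan²θ − 85.5 tanθ + (28.35) = 0.
tanθ = [85.5 ± √(85.5² − 4 × 33.33 × (28.35))] / (2 × 33.33) = (85.5 ± 59.42) / 66.66, giving tanθ = 0.3912 or 2.174.
θ = 21.37° or 65.30°; the smaller is 21.37°.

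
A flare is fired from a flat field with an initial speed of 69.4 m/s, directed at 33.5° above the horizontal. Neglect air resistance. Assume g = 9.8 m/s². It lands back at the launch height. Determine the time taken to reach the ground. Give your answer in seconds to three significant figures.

7.82 s

Horizontal component vₓ = 69.40 cos 33.5° = 57.87 m/s; vertical v_y0 = 69.40 sin 33.5° = 38.30 m/s.
It returns to y = 0 when t = 2 v_y0 / g = 2(38.30)/9.80 = 7.817 s.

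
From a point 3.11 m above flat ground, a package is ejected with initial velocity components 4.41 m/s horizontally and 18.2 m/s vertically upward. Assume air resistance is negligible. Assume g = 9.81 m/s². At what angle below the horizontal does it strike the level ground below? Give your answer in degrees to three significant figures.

77.4°

Vertical motion (up positive, ground at y = 0): 4.905 t² − (18.20) t − 3.11 = 0, so t = (18.20 + √(18.20² + 2·9.81·3.11)) / 9.81 = (18.20 + 19.81) / 9.81 = 3.874 s.
At impact: v_y = v_y0 − g t = −19.81 m/s; vₓ = 4.410 m/s.
Angle below horizontal: arctan(|v_y|/vₓ) = arctan(19.81/4.410) = 77.45°.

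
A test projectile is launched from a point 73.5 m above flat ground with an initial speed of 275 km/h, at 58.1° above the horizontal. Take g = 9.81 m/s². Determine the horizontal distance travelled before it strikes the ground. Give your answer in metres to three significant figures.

576 m

Convert: 275 km/h = 275/3.6 = 76.39 m/s.
vₓ = 76.39 cos 58.1° = 40.37 m/s; v_y0 = 76.39 sin 58.1° = 64.85 m/s.
With up positive and y = 0 at the ground: y(t) = 73.5 + (64.85) t − 4.905 t². Setting y = 0 and taking the positive root: t = [64.85 + √(64.85² + 2·9.81·73.5)] / 9.81 = (64.85 + 75.15) / 9.81 = 14.27 s.
Horizontal distance: R = vₓ t = 40.37 × 14.27 = 576.1 m.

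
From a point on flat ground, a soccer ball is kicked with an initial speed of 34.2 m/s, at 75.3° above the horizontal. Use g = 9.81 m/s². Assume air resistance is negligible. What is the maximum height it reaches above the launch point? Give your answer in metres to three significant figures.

55.8 m

Resolve: vₓ = 34.20 cos 75.3° = 8.679 m/s and v_y0 = 34.20 sin 75.3° = 33.08 m/s.
At the apex v_y = 0, so H = v_y0²/(2g) = 33.08²/19.62 = 55.78 m.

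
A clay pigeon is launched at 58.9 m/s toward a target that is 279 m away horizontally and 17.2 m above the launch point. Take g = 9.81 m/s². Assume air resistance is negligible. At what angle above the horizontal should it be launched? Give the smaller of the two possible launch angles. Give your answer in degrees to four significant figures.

Trajectory: y = x tanθ − g x² (1 + tan²θ)/(2v₀²). With x = 279, y = 17.2, v₀ = 58.9, g = 9.81:
110.1 tan²θ − 279 tanθ + (127.3) = 0.
tanθ = [279 ± √(279² − 4 × 110.1 × (127.3))] / (2 × 110.1) = (279 ± 147.7) / 220.1, giving tanθ = 0.5965 or 1.939.
θ = 30.81° or 62.71°; the smaller is 30.81°.

30.81°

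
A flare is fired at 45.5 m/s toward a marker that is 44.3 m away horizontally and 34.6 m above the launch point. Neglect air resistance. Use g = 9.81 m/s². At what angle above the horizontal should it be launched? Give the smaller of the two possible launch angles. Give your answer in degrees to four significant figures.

Trajectory: y = x tanθ − g x² (1 + tan²θ)/(2v₀²). With x = 44.3, y = 34.6, v₀ = 45.5, g = 9.81:
4.650 tan²θ − 44.3 tanθ + (39.25) = 0.
tanθ = [44.3 ± √(44.3² − 4 × 4.650 × (39.25))] / (2 × 4.650) = (44.3 ± 35.11) / 9.299, giving tanθ = 0.9886 or 8.539.
θ = 44.67° or 83.32°; the smaller is 44.67°.

44.67°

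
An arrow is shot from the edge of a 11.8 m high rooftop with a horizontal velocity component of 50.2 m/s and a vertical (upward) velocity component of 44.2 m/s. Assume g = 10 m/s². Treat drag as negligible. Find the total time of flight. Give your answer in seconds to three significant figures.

Vertical motion (up positive, ground at y = 0): 5.000 t² − (44.20) t − 11.8 = 0, so t = (44.20 + √(44.20² + 2·10.0·11.8)) / 10.0 = (44.20 + 46.79) / 10.0 = 9.099 s.

9.10 s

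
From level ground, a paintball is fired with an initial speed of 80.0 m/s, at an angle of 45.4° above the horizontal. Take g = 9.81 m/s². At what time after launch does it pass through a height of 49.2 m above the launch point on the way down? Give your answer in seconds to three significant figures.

10.7 s

Horizontal component vₓ = 80.00 cos 45.4° = 56.17 m/s; vertical v_y0 = 80.00 sin 45.4° = 56.96 m/s.
Require v_y0 t − ½ g t² = 49.2, i.e. 4.905 t² − 56.96 t + 49.2 = 0.
Quadratic formula: t = (56.96 ± √2279.4) / 9.81 = (56.96 ± 47.74) / 9.81 → t = 0.9398 s or 10.67 s.
The descending-branch root is 10.67 s.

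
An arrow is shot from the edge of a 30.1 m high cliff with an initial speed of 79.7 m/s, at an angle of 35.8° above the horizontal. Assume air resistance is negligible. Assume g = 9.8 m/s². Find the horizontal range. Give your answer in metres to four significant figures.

654.3 m

Horizontal component vₓ = 79.70 cos 35.8° = 64.64 m/s; vertical v_y0 = 79.70 sin 35.8° = 46.62 m/s.
Vertical motion (up positive, ground at y = 0): 4.900 t² − (46.62) t − 30.1 = 0, so t = (46.62 + √(46.62² + 2·9.80·30.1)) / 9.80 = (46.62 + 52.57) / 9.80 = 10.12 s.
Horizontal distance: R = vₓ t = 64.64 × 10.12 = 654.3 m.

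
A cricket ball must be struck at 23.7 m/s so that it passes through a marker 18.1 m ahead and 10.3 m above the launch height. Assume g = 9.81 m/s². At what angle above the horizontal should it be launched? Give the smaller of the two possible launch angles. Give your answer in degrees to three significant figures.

Trajectory: y = x tanθ − g x² (1 + tan²θ)/(2v₀²). With x = 18.1, y = 10.3, v₀ = 23.7, g = 9.81:
2.861 tan²θ − 18.1 tanθ + (13.16) = 0.
tanθ = [18.1 ± √(18.1² − 4 × 2.861 × (13.16))] / (2 × 2.861) = (18.1 ± 13.30) / 5.722, giving tanθ = 0.8382 or 5.489.
θ = 39.97° or 79.67°; the smaller is 39.97°.

40.0°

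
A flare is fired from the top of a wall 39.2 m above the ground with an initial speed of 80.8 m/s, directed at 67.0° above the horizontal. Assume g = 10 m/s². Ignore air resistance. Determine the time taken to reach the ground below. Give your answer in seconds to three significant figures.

15.4 s

Resolve: vₓ = 80.80 cos 67.0° = 31.57 m/s and v_y0 = 80.80 sin 67.0° = 74.38 m/s.
With up positive and y = 0 at the ground: y(t) = 39.2 + (74.38) t − 5.000 t². Setting y = 0 and taking the positive root: t = [74.38 + √(74.38² + 2·10.0·39.2)] / 10.0 = (74.38 + 79.47) / 10.0 = 15.38 s.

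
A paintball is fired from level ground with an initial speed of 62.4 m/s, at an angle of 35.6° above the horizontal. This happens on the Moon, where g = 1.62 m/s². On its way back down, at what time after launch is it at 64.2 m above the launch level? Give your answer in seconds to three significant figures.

Components: vₓ = 62.40 cos 35.6° = 50.74 m/s, v_y0 = 62.40 sin 35.6° = 36.32 m/s.
Height y(t) = 36.32 t − 0.8100 t² = 64.2 gives 0.8100 t² − 36.32 t + 64.2 = 0.
Quadratic formula: t = (36.32 ± √1111.5) / 1.62 = (36.32 ± 33.34) / 1.62 → t = 1.843 s or 43.00 s.
The descending-branch root is 43.00 s.

43.0 s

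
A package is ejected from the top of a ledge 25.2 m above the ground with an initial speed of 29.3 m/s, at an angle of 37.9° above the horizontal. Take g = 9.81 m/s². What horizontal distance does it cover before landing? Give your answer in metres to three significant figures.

110 m

Resolve: vₓ = 29.30 cos 37.9° = 23.12 m/s and v_y0 = 29.30 sin 37.9° = 18.00 m/s.
Vertical motion (up positive, ground at y = 0): 4.905 t² − (18.00) t − 25.2 = 0, so t = (18.00 + √(18.00² + 2·9.81·25.2)) / 9.81 = (18.00 + 28.61) / 9.81 = 4.751 s.
Horizontal distance: R = vₓ t = 23.12 × 4.751 = 109.8 m.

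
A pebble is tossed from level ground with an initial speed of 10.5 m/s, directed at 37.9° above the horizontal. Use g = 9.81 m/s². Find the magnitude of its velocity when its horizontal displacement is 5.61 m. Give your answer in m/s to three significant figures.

Horizontal component vₓ = 10.50 cos 37.9° = 8.285 m/s; vertical v_y0 = 10.50 sin 37.9° = 6.450 m/s.
Time to reach x = 5.61 m: t = x/vₓ = 5.61/8.285 = 0.6771 s.
Vertical velocity there: v_y = v_y0 − g t = 6.450 − 9.81 × 0.6771 = −0.1923 m/s.
Speed: √(vₓ² + v_y²) = √(8.285² + 0.1923²) = 8.288 m/s.

8.29 m/s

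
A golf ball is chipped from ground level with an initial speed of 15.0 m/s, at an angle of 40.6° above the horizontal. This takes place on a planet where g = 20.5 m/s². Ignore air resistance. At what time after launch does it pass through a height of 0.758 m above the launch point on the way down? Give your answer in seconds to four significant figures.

Resolve: vₓ = 15.00 cos 40.6° = 11.39 m/s and v_y0 = 15.00 sin 40.6° = 9.762 m/s.
Require v_y0 t − ½ g t² = 0.758, i.e. 10.25 t² − 9.762 t + 0.758 = 0.
t = [9.762 ± √(9.762² − 2·20.5·0.758)] / 20.5 = (9.762 ± 8.013) / 20.5, so t = 0.08529 s or t = 0.8671 s.
The descending-branch root is 0.8671 s.

0.8671 s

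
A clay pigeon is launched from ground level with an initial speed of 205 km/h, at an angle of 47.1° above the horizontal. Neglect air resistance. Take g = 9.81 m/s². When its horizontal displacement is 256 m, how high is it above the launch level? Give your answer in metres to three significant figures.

61.6 m

Convert: 205 km/h = 205/3.6 = 56.94 m/s.
vₓ = 56.94 cos 47.1° = 38.76 m/s; v_y0 = 56.94 sin 47.1° = 41.71 m/s.
x = vₓ t ⇒ t = 256/38.76 = 6.604 s.
Height: y = v_y0 t − ½ g t² = 41.71 × 6.604 − 4.905 × 6.604² = 275.5 − 213.9 = 61.56 m.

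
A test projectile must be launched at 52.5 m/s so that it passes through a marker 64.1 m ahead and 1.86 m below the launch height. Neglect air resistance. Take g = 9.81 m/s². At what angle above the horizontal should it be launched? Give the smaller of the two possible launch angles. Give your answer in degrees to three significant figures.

4.91°

Trajectory: y = x tanθ − g x² (1 + tan²θ)/(2v₀²). With x = 64.1, y = −1.86, v₀ = 52.5, g = 9.81:
7.312 tan²θ − 64.1 tanθ + (5.452) = 0.
tanθ = [64.1 ± √(64.1² − 4 × 7.312 × (5.452))] / (2 × 7.312) = (64.1 ± 62.84) / 14.62, giving tanθ = 0.08590 or 8.681.
θ = 4.909° or 83.43°; the smaller is 4.909°.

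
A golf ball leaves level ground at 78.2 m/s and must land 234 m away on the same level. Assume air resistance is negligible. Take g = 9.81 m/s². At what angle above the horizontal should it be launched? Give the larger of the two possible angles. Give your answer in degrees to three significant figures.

From R = (v₀²/g) sin 2θ: sin 2θ = 9.81 × 234 / 6115.2 = 0.3754.
2θ = 22.05° or 180° − 22.05° = 158.0°, so θ = 11.02° or 78.98°.
The larger angle is 78.98°.

79.0°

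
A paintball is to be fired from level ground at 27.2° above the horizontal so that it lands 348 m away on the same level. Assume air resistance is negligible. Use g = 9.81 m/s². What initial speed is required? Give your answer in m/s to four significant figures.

64.80 m/s

Level-ground range: R = v₀² sin(2θ)/g, so v₀ = √(gR / sin 2θ).
v₀ = √(9.81 × 348 / sin 54.40°) = √(3414 / 0.8131) = √4198.6 = 64.80 m/s.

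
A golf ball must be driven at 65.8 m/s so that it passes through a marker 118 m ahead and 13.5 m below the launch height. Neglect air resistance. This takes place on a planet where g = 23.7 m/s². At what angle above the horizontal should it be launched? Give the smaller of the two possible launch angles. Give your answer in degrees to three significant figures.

Trajectory: y = x tanθ − g x² (1 + tan²θ)/(2v₀²). With x = 118, y = −13.5, v₀ = 65.8, g = 23.7:
38.11 tan²θ − 118 tanθ + (24.61) = 0.
tanθ = [118 ± √(118² − 4 × 38.11 × (24.61))] / (2 × 38.11) = (118 ± 100.9) / 76.22, giving tanθ = 0.2249 or 2.871.
θ = 12.67° or 70.80°; the smaller is 12.67°.

12.7°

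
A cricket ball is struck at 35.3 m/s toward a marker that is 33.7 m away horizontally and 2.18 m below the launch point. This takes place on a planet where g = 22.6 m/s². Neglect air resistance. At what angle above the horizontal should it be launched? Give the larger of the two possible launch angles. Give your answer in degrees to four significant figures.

71.62°

Trajectory: y = x tanθ − g x² (1 + tan²θ)/(2v₀²). With x = 33.7, y = −2.18, v₀ = 35.3, g = 22.6:
10.30 tan²θ − 33.7 tanθ + (8.119) = 0.
tanθ = [33.7 ± √(33.7² − 4 × 10.30 × (8.119))] / (2 × 10.30) = (33.7 ± 28.31) / 20.60, giving tanθ = 0.2619 or 3.010.
θ = 14.67° or 71.62°; the larger is 71.62°.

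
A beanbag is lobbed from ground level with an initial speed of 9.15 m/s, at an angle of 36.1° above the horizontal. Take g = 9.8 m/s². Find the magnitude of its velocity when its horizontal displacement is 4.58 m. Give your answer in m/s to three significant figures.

7.42 m/s

Horizontal component vₓ = 9.150 cos 36.1° = 7.393 m/s; vertical v_y0 = 9.150 sin 36.1° = 5.391 m/s.
At x = 4.58 m, t = x/vₓ = 4.58/7.393 = 0.6195 s.
Vertical velocity there: v_y = v_y0 − g t = 5.391 − 9.80 × 0.6195 = −0.6799 m/s.
Speed: √(vₓ² + v_y²) = √(7.393² + 0.6799²) = 7.424 m/s.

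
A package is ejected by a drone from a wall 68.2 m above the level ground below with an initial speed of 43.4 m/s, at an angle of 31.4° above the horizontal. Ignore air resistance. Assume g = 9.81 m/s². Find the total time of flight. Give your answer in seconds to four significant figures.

6.689 s

Horizontal component vₓ = 43.40 cos 31.4° = 37.04 m/s; vertical v_y0 = 43.40 sin 31.4° = 22.61 m/s.
With up positive and y = 0 at the ground: y(t) = 68.2 + (22.61) t − 4.905 t². Setting y = 0 and taking the positive root: t = [22.61 + √(22.61² + 2·9.81·68.2)] / 9.81 = (22.61 + 43.00) / 9.81 = 6.689 s.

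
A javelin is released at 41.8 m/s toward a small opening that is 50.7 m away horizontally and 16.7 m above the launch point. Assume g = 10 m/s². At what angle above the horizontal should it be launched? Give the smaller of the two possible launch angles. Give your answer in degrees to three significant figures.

27.1°

Trajectory: y = x tanθ − g x² (1 + tan²θ)/(2v₀²). With x = 50.7, y = 16.7, v₀ = 41.8, g = 10.0:
7.356 tan²θ − 50.7 tanθ + (24.06) = 0.
tanθ = [50.7 ± √(50.7² − 4 × 7.356 × (24.06))] / (2 × 7.356) = (50.7 ± 43.16) / 14.71, giving tanθ = 0.5126 or 6.380.
θ = 27.14° or 81.09°; the smaller is 27.14°.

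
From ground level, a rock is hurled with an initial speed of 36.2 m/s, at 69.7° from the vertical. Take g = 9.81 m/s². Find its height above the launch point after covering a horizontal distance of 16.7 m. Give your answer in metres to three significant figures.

4.99 m

vₓ = 36.20 sin 69.7° = 33.95 m/s; v_y0 = 36.20 cos 69.7° = 12.56 m/s.
Time to reach x = 16.7 m: t = x/vₓ = 16.7/33.95 = 0.4919 s.
Height: y = v_y0 t − ½ g t² = 12.56 × 0.4919 − 4.905 × 0.4919² = 6.178 − 1.187 = 4.991 m.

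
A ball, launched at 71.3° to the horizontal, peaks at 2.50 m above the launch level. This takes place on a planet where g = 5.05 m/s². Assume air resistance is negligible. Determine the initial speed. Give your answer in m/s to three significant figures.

At the peak v_y = 0, so v_y0 = √(2gH) = √(2 × 5.05 × 2.50) = 5.025 m/s.
v_y0 = v₀ sin θ ⇒ v₀ = 5.025 / sin 71.3° = 5.305 m/s.

5.30 m/s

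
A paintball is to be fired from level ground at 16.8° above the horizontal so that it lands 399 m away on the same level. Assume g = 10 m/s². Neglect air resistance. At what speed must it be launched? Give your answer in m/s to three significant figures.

On level ground R = v₀² sin 2θ / g ⇒ v₀ = √(gR / sin 2θ).
v₀ = √(10.0 × 399 / sin 33.60°) = √(3990 / 0.5534) = √7210.1 = 84.91 m/s.

84.9 m/s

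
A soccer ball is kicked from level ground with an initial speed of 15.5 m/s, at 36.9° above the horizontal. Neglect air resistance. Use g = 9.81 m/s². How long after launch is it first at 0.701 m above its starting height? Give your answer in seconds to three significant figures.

0.0786 s

Resolve: vₓ = 15.50 cos 36.9° = 12.40 m/s and v_y0 = 15.50 sin 36.9° = 9.307 m/s.
Require v_y0 t − ½ g t² = 0.701, i.e. 4.905 t² − 9.307 t + 0.701 = 0.
Quadratic formula: t = (9.307 ± √72.858) / 9.81 = (9.307 ± 8.536) / 9.81 → t = 0.07858 s or 1.819 s.
The first (ascending) time is 0.07858 s.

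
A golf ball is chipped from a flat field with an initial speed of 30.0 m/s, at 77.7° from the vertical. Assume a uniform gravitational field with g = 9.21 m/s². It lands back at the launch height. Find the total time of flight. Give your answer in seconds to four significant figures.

1.388 s

Resolve: vₓ = 30.00 sin 77.7° = 29.31 m/s and v_y0 = 30.00 cos 77.7° = 6.391 m/s.
Time of flight on level ground: T = 2 v_y0 / g = 2 × 6.391 / 9.21 = 1.388 s.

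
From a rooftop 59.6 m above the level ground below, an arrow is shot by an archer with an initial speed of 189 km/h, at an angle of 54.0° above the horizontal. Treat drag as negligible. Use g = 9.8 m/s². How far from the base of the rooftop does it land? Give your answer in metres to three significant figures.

305 m

Convert: 189 km/h = 189/3.6 = 52.50 m/s.
Resolve: vₓ = 52.50 cos 54.0° = 30.86 m/s and v_y0 = 52.50 sin 54.0° = 42.47 m/s.
Vertical motion (up positive, ground at y = 0): 4.900 t² − (42.47) t − 59.6 = 0, so t = (42.47 + √(42.47² + 2·9.80·59.6)) / 9.80 = (42.47 + 54.52) / 9.80 = 9.897 s.
Horizontal distance: R = vₓ t = 30.86 × 9.897 = 305.4 m.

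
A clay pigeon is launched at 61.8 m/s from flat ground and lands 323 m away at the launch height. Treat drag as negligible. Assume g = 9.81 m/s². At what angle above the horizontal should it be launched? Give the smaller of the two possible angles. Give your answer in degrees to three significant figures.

From R = (v₀²/g) sin 2θ: sin 2θ = 9.81 × 323 / 3819.2 = 0.8296.
2θ = 56.06° or 180° − 56.06° = 123.9°, so θ = 28.03° or 61.97°.
The smaller angle is 28.03°.

28.0°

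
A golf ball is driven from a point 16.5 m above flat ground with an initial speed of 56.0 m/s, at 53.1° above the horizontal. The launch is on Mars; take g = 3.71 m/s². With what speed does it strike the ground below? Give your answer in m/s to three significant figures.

57.1 m/s

Components: vₓ = 56.00 cos 53.1° = 33.62 m/s, v_y0 = 56.00 sin 53.1° = 44.78 m/s.
Vertical motion (up positive, ground at y = 0): 1.855 t² − (44.78) t − 16.5 = 0, so t = (44.78 + √(44.78² + 2·3.71·16.5)) / 3.71 = (44.78 + 46.13) / 3.71 = 24.50 s.
Vertical velocity at impact: v_y = v_y0 − g t = 44.78 − 3.71 × 24.50 = −46.13 m/s.
Speed: |v| = √(vₓ² + v_y²) = √(33.62² + 46.13²) = 57.08 m/s.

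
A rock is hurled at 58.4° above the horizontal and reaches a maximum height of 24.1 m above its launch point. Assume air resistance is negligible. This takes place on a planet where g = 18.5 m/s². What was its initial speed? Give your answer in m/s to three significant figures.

At the peak v_y = 0, so v_y0 = √(2gH) = √(2 × 18.5 × 24.1) = 29.86 m/s.
v_y0 = v₀ sin θ ⇒ v₀ = 29.86 / sin 58.4° = 35.06 m/s.

35.1 m/s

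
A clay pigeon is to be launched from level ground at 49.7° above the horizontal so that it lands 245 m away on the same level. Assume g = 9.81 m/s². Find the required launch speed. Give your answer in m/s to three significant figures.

49.4 m/s

Level-ground range: R = v₀² sin(2θ)/g, so v₀ = √(gR / sin 2θ).
v₀ = √(9.81 × 245 / sin 99.40°) = √(2403 / 0.9866) = √2436.2 = 49.36 m/s.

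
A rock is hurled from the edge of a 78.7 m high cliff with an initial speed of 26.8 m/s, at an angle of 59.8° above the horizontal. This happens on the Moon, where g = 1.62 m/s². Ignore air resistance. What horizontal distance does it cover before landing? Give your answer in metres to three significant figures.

Horizontal component vₓ = 26.80 cos 59.8° = 13.48 m/s; vertical v_y0 = 26.80 sin 59.8° = 23.16 m/s.
With up positive and y = 0 at the ground: y(t) = 78.7 + (23.16) t − 0.8100 t². Setting y = 0 and taking the positive root: t = [23.16 + √(23.16² + 2·1.62·78.7)] / 1.62 = (23.16 + 28.13) / 1.62 = 31.66 s.
Horizontal distance: R = vₓ t = 13.48 × 31.66 = 426.9 m.

427 m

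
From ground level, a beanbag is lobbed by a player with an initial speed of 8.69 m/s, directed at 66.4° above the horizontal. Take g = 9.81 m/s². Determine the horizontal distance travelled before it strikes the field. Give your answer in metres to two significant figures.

5.6 m

Components: vₓ = 8.690 cos 66.4° = 3.479 m/s, v_y0 = 8.690 sin 66.4° = 7.963 m/s.
Flight time T = 2 v_y0 / g = 1.623 s.
Horizontal distance R = vₓ T = 3.479 × 1.623 = 5.648 m.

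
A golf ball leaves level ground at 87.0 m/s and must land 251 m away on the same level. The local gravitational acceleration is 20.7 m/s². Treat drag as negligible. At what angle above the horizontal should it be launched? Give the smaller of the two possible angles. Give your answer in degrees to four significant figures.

R = v₀² sin 2θ / g gives sin 2θ = gR/v₀² = 20.7·251/87.0² = 0.6864.
2θ = 43.35° or 180° − 43.35° = 136.7°, so θ = 21.67° or 68.33°.
The smaller angle is 21.67°.

21.67°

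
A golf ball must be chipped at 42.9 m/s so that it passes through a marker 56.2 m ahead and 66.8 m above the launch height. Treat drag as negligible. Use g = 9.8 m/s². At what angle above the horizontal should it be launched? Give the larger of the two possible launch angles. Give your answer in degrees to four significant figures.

78.31°

Trajectory: y = x tanθ − g x² (1 + tan²θ)/(2v₀²). With x = 56.2, y = 66.8, v₀ = 42.9, g = 9.80:
8.409 tan²θ − 56.2 tanθ + (75.21) = 0.
tanθ = [56.2 ± √(56.2² − 4 × 8.409 × (75.21))] / (2 × 8.409) = (56.2 ± 25.07) / 16.82, giving tanθ = 1.851 or 4.832.
θ = 61.62° or 78.31°; the larger is 78.31°.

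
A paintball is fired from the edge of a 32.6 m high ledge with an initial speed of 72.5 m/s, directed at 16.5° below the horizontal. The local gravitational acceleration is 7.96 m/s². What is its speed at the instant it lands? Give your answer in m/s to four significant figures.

76.00 m/s

Components: vₓ = 72.50 cos 16.5° = 69.51 m/s, v_y0 = −20.59 m/s (downward).
Vertical motion (up positive, ground at y = 0): 3.980 t² − (−20.59) t − 32.6 = 0, so t = (−20.59 + √(20.59² + 2·7.96·32.6)) / 7.96 = (−20.59 + 30.71) / 7.96 = 1.271 s.
Vertical velocity at impact: v_y = v_y0 − g t = −20.59 − 7.96 × 1.271 = −30.71 m/s.
Speed: |v| = √(vₓ² + v_y²) = √(69.51² + 30.71²) = 76.00 m/s.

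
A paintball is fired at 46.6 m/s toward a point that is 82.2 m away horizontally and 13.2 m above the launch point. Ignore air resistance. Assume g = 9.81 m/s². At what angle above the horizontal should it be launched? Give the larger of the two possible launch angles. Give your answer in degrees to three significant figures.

Trajectory: y = x tanθ − g x² (1 + tan²θ)/(2v₀²). With x = 82.2, y = 13.2, v₀ = 46.6, g = 9.81:
15.26 tan²θ − 82.2 tanθ + (28.46) = 0.
tanθ = [82.2 ± √(82.2² − 4 × 15.26 × (28.46))] / (2 × 15.26) = (82.2 ± 70.85) / 30.52, giving tanθ = 0.3719 or 5.014.
θ = 20.40° or 78.72°; the larger is 78.72°.

78.7°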